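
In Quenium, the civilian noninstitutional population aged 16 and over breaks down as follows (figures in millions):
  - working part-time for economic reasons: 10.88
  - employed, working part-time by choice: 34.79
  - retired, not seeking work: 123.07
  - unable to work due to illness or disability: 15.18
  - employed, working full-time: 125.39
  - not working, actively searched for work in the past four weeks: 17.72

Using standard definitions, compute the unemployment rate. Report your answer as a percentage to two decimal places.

Employed = 10.88 + 34.79 + 125.39 = 171.06 million (anyone who worked, including part-time for economic reasons, counts as employed).
Unemployed = 17.72 million.
Labor force = 171.06 + 17.72 = 188.78 million.
Unemployment rate = 17.72 / 188.78 = 9.39%.

Unemployment rate ≈ 9.39%.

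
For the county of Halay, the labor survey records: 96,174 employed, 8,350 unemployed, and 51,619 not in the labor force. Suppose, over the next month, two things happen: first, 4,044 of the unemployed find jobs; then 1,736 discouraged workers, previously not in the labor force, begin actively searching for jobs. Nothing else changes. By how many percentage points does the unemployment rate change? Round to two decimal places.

Initially, labor force = 96,174 + 8,350 = 104,524, so u = 8,350/104,524 = 7.99%.
After the first change, unemployed falls and employed rises by 4,044; labor force unchanged → E = 100,218, U = 4,306, labor force = 104,524.
After the second change, unemployed and labor force both rise by 1,736 → E = 100,218, U = 6,042, labor force = 106,260.
New unemployment rate = 6,042 / 106,260 = 5.69%.
Change = 5.69% − 7.99% = −2.30 percentage points.

The unemployment rate changes by −2.30 percentage points.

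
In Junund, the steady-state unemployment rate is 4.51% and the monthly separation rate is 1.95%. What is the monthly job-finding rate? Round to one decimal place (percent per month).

Job-finding rate ≈ 41.3% per month.

From u* = s/(s+f): f = s·(1−u)/u.
f = 1.95 × (1 − 0.0451) / 0.0451 = 1.8621 / 0.0451 ≈ 41.3% per month.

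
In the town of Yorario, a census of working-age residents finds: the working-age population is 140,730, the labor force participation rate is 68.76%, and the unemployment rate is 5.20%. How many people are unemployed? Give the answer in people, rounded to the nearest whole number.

Labor force = 0.6876 × 140,730 = 96,766.
Unemployed = 0.0520 × 96,766 ≈ 5,032.

About 5,032 are unemployed.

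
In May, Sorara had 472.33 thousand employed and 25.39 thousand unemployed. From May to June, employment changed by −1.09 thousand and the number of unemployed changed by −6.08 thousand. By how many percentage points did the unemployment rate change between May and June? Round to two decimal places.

The unemployment rate changed by −1.16 percentage points.

May: labor force = 472.33 + 25.39 = 497.72; u = 25.39/497.72 = 5.10%.
June: labor force = 471.24 + 19.31 = 490.55; u = 19.31/490.55 = 3.94%.
Change = 3.94% − 5.10% = −1.16 pp.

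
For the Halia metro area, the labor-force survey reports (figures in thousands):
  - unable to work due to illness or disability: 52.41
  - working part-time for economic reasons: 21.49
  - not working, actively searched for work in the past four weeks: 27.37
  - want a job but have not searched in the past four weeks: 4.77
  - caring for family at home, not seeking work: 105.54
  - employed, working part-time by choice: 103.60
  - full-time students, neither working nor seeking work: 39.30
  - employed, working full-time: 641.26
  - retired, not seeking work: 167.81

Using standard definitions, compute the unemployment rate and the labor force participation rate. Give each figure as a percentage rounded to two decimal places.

Employed = 21.49 + 103.60 + 641.26 = 766.35 thousand (anyone who worked, including part-time for economic reasons, counts as employed).
Unemployed = 27.37 thousand.
Labor force = 766.35 + 27.37 = 793.72 thousand.
Not in labor force = 52.41 + 4.77 + 105.54 + 39.30 + 167.81 = 369.83 thousand (those not working and not actively searching are outside the labor force — including those who want a job but have given up searching).
Civilian working-age population = 793.72 + 369.83 = 1,163.55 thousand.
Unemployment rate = 27.37 / 793.72 = 3.45%.
Labor force participation rate = 793.72 / 1,163.55 = 68.22%.

Unemployment rate ≈ 3.45%; labor force participation rate ≈ 68.22%.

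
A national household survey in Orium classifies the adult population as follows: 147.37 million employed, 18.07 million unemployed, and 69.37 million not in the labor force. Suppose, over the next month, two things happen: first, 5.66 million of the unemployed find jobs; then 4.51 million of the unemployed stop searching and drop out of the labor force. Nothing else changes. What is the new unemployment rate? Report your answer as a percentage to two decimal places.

New unemployment rate ≈ 4.91%.

Initially, labor force = 147.37 + 18.07 = 165.44 million, so u = 18.07/165.44 = 10.92%.
After the first change, unemployed falls and employed rises by 5.66; labor force unchanged → E = 153.03, U = 12.41, labor force = 165.44 million.
After the second change, unemployed and labor force both fall by 4.51 → E = 153.03, U = 7.90, labor force = 160.93 million.
New unemployment rate = 7.90 / 160.93 = 4.91%.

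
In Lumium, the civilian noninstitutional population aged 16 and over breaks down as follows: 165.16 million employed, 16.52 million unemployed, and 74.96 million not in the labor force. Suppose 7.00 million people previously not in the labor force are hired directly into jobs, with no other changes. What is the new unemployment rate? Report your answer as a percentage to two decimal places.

New unemployment rate ≈ 8.76%.

Initially, labor force = 165.16 + 16.52 = 181.68 million, so u = 16.52/181.68 = 9.09%.
After the change, employed and labor force both rise by 7.00; unemployed unchanged → E = 172.16, U = 16.52, labor force = 188.68 million.
New unemployment rate = 16.52 / 188.68 = 8.76%.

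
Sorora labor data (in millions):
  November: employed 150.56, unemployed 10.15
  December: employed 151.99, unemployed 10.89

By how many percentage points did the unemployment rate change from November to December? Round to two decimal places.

The unemployment rate changed by +0.37 percentage points.

November: labor force = 150.56 + 10.15 = 160.71; u = 10.15/160.71 = 6.32%.
December: labor force = 151.99 + 10.89 = 162.88; u = 10.89/162.88 = 6.69%.
Change = 6.69% − 6.32% = +0.37 pp.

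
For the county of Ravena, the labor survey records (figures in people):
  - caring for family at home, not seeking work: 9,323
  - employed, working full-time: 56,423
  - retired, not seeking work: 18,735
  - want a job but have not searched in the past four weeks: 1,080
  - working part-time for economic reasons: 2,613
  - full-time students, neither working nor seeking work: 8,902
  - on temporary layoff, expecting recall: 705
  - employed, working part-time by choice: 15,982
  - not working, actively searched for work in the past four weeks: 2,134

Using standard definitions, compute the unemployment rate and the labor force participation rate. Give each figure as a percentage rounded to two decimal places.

Employed = 56,423 + 2,613 + 15,982 = 75,018 (anyone who worked, including part-time for economic reasons, counts as employed).
Unemployed = 705 + 2,134 = 2,839 (jobless and actively searching, or on temporary layoff).
Labor force = 75,018 + 2,839 = 77,857.
Not in labor force = 9,323 + 18,735 + 1,080 + 8,902 = 38,040 (those not working and not actively searching are outside the labor force — including those who want a job but have given up searching).
Civilian working-age population = 77,857 + 38,040 = 115,897.
Unemployment rate = 2,839 / 77,857 = 3.65%.
Labor force participation rate = 77,857 / 115,897 = 67.18%.

Unemployment rate ≈ 3.65%; labor force participation rate ≈ 67.18%.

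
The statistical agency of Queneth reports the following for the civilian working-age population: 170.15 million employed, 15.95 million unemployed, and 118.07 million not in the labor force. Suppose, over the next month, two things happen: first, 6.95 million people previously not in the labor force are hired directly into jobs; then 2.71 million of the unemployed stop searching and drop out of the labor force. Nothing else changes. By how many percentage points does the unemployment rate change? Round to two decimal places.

Initially, labor force = 170.15 + 15.95 = 186.10 million, so u = 15.95/186.10 = 8.57%.
After the first change, employed and labor force both rise by 6.95; unemployed unchanged → E = 177.10, U = 15.95, labor force = 193.05 million.
After the second change, unemployed and labor force both fall by 2.71 → E = 177.10, U = 13.24, labor force = 190.34 million.
New unemployment rate = 13.24 / 190.34 = 6.96%.
Change = 6.96% − 8.57% = −1.61 percentage points.

The unemployment rate changes by −1.61 percentage points.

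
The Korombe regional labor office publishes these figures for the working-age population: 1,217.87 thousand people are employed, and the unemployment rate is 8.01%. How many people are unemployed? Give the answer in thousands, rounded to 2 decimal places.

Let U be the number unemployed. The labor force is E + U, and U/(E+U) = 0.0801.
So U = 0.0801 × 1,217.87 / (1 − 0.0801) = 97.5514 / 0.9199 ≈ 106.05 thousand.

About 106.05 thousand are unemployed.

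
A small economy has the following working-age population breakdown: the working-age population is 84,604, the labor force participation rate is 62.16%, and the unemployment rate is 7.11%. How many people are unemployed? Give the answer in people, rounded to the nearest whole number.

Labor force = 0.6216 × 84,604 = 52,590.
Unemployed = 0.0711 × 52,590 ≈ 3,739.

About 3,739 are unemployed.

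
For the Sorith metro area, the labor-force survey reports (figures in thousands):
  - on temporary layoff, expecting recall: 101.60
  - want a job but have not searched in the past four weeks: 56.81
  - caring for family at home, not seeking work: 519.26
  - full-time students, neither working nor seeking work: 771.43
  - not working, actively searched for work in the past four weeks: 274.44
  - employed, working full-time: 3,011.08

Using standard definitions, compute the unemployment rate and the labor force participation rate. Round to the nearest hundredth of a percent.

Unemployment rate ≈ 11.10%; labor force participation rate ≈ 71.54%.

Employed = 3,011.08 thousand.
Unemployed = 101.60 + 274.44 = 376.04 thousand (jobless and actively searching, or on temporary layoff).
Labor force = 3,011.08 + 376.04 = 3,387.12 thousand.
Not in labor force = 56.81 + 519.26 + 771.43 = 1,347.50 thousand (those not working and not actively searching are outside the labor force — including those who want a job but have given up searching).
Civilian working-age population = 3,387.12 + 1,347.50 = 4,734.62 thousand.
Unemployment rate = 376.04 / 3,387.12 = 11.10%.
Labor force participation rate = 3,387.12 / 4,734.62 = 71.54%.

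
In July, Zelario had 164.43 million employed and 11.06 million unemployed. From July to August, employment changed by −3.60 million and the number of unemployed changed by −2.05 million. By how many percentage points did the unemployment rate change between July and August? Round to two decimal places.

July: labor force = 164.43 + 11.06 = 175.49; u = 11.06/175.49 = 6.30%.
August: labor force = 160.83 + 9.01 = 169.84; u = 9.01/169.84 = 5.30%.
Change = 5.30% − 6.30% = −1.00 pp.

The unemployment rate changed by −1.00 percentage points.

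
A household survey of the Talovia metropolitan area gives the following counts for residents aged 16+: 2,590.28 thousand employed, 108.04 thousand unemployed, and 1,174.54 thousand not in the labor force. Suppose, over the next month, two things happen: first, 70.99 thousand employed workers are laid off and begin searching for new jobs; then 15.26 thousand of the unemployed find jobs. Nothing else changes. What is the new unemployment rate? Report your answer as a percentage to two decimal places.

New unemployment rate ≈ 6.07%.

Initially, labor force = 2,590.28 + 108.04 = 2,698.32 thousand, so u = 108.04/2,698.32 = 4.00%.
After the first change, employed falls and unemployed rises by 70.99; labor force unchanged → E = 2,519.29, U = 179.03, labor force = 2,698.32 thousand.
After the second change, unemployed falls and employed rises by 15.26; labor force unchanged → E = 2,534.55, U = 163.77, labor force = 2,698.32 thousand.
New unemployment rate = 163.77 / 2,698.32 = 6.07%.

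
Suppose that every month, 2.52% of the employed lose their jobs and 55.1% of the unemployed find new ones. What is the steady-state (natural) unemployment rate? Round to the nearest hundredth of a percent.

Steady-state unemployment rate ≈ 4.37%.

At steady state the flows balance: s·E = f·U, so U/(E+U) = s/(s+f).
u* = 2.52 / (2.52 + 55.1) = 2.52 / 57.62 = 4.37%.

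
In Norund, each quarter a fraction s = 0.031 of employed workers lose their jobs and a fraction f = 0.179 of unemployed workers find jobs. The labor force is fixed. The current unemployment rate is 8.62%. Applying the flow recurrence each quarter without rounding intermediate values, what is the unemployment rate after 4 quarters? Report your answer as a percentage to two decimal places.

Unemployment rate after four quarters ≈ 12.37%.

With a fixed labor force, u_{t+1} = u_t + s·(1−u_t) − f·u_t = u_t·(1−s−f) + s.
Here 1−s−f = 0.790 and s = 0.031.
u_1 = 0.086200 × 0.790 + 0.031 = 0.099098.
u_2 = 0.099098 × 0.790 + 0.031 = 0.109287.
u_3 = 0.109287 × 0.790 + 0.031 = 0.117337.
u_4 = 0.117337 × 0.790 + 0.031 = 0.123696.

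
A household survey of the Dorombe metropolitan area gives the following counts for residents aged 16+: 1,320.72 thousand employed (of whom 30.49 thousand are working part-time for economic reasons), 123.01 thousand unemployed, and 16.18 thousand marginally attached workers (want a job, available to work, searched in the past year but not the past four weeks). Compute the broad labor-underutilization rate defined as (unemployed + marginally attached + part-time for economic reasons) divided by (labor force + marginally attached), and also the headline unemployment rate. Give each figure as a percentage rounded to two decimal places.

Labor force = 1,320.72 + 123.01 = 1,443.73 thousand.
Numerator = 123.01 + 16.18 + 30.49 = 169.68 thousand.
Denominator = 1,443.73 + 16.18 = 1,459.91 thousand.
Broad rate = 169.68 / 1,459.91 = 11.62%.
Headline unemployment rate = 123.01 / 1,443.73 = 8.52%.

Broad underutilization rate ≈ 11.62%; headline unemployment rate ≈ 8.52%.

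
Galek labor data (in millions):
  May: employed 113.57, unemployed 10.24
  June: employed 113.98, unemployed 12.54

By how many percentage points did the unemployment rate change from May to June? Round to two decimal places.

May: labor force = 113.57 + 10.24 = 123.81; u = 10.24/123.81 = 8.27%.
June: labor force = 113.98 + 12.54 = 126.52; u = 12.54/126.52 = 9.91%.
Change = 9.91% − 8.27% = +1.64 pp.

The unemployment rate changed by +1.64 percentage points.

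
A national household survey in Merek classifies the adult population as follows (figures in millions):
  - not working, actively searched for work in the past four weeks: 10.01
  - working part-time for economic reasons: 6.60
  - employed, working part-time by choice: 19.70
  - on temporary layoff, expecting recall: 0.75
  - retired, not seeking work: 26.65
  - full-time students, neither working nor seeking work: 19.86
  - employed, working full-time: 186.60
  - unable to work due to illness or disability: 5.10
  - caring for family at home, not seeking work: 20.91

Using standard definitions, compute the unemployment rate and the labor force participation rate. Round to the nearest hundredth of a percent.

Unemployment rate ≈ 4.81%; labor force participation rate ≈ 75.51%.

Employed = 6.60 + 19.70 + 186.60 = 212.90 million (anyone who worked, including part-time for economic reasons, counts as employed).
Unemployed = 10.01 + 0.75 = 10.76 million (jobless and actively searching, or on temporary layoff).
Labor force = 212.90 + 10.76 = 223.66 million.
Not in labor force = 26.65 + 19.86 + 5.10 + 20.91 = 72.52 million (those not working and not actively searching are outside the labor force).
Civilian working-age population = 223.66 + 72.52 = 296.18 million.
Unemployment rate = 10.76 / 223.66 = 4.81%.
Labor force participation rate = 223.66 / 296.18 = 75.51%.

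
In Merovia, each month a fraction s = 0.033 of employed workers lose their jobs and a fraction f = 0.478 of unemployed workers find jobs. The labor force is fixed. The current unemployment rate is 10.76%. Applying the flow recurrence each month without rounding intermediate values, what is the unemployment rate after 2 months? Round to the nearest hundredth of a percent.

Unemployment rate after two months ≈ 7.49%.

With a fixed labor force, u_{t+1} = u_t + s·(1−u_t) − f·u_t = u_t·(1−s−f) + s.
Here 1−s−f = 0.489 and s = 0.033.
u_1 = 0.107600 × 0.489 + 0.033 = 0.085616.
u_2 = 0.085616 × 0.489 + 0.033 = 0.074866.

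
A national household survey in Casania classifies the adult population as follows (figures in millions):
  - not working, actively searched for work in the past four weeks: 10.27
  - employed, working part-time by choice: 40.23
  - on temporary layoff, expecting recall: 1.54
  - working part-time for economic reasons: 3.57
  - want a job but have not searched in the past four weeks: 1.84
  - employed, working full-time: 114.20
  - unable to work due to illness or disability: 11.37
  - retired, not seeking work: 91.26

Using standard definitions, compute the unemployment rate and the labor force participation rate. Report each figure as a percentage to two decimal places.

Unemployment rate ≈ 6.95%; labor force participation rate ≈ 61.91%.

Employed = 40.23 + 3.57 + 114.20 = 158.00 million (anyone who worked, including part-time for economic reasons, counts as employed).
Unemployed = 10.27 + 1.54 = 11.81 million (jobless and actively searching, or on temporary layoff).
Labor force = 158.00 + 11.81 = 169.81 million.
Not in labor force = 1.84 + 11.37 + 91.26 = 104.47 million (those not working and not actively searching are outside the labor force — including those who want a job but have given up searching).
Civilian working-age population = 169.81 + 104.47 = 274.28 million.
Unemployment rate = 11.81 / 169.81 = 6.95%.
Labor force participation rate = 169.81 / 274.28 = 61.91%.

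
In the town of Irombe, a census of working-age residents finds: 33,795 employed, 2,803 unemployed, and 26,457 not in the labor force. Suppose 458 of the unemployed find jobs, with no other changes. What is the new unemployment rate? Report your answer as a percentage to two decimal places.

New unemployment rate ≈ 6.41%.

Initially, labor force = 33,795 + 2,803 = 36,598, so u = 2,803/36,598 = 7.66%.
After the change, unemployed falls and employed rises by 458; labor force unchanged → E = 34,253, U = 2,345, labor force = 36,598.
New unemployment rate = 2,345 / 36,598 = 6.41%.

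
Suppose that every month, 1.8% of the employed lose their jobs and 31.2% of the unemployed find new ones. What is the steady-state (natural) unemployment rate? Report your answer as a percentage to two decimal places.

At steady state the flows balance: s·E = f·U, so U/(E+U) = s/(s+f).
u* = 1.8 / (1.8 + 31.2) = 1.8 / 33.00 = 5.45%.

Steady-state unemployment rate ≈ 5.45%.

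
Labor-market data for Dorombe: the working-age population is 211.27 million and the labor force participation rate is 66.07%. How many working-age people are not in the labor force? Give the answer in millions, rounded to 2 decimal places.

Share not in the labor force = 1 − 0.6607 = 0.3393.
Not in labor force = 0.3393 × 211.27 ≈ 71.68 million.

About 71.68 million are not in the labor force.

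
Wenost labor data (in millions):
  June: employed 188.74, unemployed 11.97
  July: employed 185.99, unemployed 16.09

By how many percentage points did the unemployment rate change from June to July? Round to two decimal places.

The unemployment rate changed by +2.00 percentage points.

June: labor force = 188.74 + 11.97 = 200.71; u = 11.97/200.71 = 5.96%.
July: labor force = 185.99 + 16.09 = 202.08; u = 16.09/202.08 = 7.96%.
Change = 7.96% − 5.96% = +2.00 pp.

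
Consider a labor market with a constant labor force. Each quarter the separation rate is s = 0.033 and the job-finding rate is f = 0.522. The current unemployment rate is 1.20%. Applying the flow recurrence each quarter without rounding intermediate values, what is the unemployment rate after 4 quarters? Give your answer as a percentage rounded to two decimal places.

With a fixed labor force, u_{t+1} = u_t + s·(1−u_t) − f·u_t = u_t·(1−s−f) + s.
Here 1−s−f = 0.445 and s = 0.033.
u_1 = 0.012000 × 0.445 + 0.033 = 0.038340.
u_2 = 0.038340 × 0.445 + 0.033 = 0.050061.
u_3 = 0.050061 × 0.445 + 0.033 = 0.055277.
u_4 = 0.055277 × 0.445 + 0.033 = 0.057598.

Unemployment rate after four quarters ≈ 5.76%.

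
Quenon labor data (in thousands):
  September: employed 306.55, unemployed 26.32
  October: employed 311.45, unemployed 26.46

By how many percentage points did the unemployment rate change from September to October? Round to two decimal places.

The unemployment rate changed by −0.08 percentage points.

September: labor force = 306.55 + 26.32 = 332.87; u = 26.32/332.87 = 7.91%.
October: labor force = 311.45 + 26.46 = 337.91; u = 26.46/337.91 = 7.83%.
Change = 7.83% − 7.91% = −0.08 pp.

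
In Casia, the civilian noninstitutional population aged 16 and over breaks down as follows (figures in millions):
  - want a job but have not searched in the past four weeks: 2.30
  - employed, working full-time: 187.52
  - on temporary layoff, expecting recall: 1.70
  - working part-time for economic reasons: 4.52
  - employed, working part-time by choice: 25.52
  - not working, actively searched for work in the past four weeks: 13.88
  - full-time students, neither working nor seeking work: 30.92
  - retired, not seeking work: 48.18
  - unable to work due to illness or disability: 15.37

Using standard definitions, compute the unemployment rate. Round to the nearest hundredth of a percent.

Unemployment rate ≈ 6.68%.

Employed = 187.52 + 4.52 + 25.52 = 217.56 million (anyone who worked, including part-time for economic reasons, counts as employed).
Unemployed = 1.70 + 13.88 = 15.58 million (jobless and actively searching, or on temporary layoff).
Labor force = 217.56 + 15.58 = 233.14 million.
Unemployment rate = 15.58 / 233.14 = 6.68%.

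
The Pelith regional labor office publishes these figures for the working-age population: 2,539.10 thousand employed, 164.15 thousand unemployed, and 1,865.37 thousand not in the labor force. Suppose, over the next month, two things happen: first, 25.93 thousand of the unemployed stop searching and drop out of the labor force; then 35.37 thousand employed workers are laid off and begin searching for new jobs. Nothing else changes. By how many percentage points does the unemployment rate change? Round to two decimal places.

The unemployment rate changes by +0.41 percentage points.

Initially, labor force = 2,539.10 + 164.15 = 2,703.25 thousand, so u = 164.15/2,703.25 = 6.07%.
After the first change, unemployed and labor force both fall by 25.93 → E = 2,539.10, U = 138.22, labor force = 2,677.32 thousand.
After the second change, employed falls and unemployed rises by 35.37; labor force unchanged → E = 2,503.73, U = 173.59, labor force = 2,677.32 thousand.
New unemployment rate = 173.59 / 2,677.32 = 6.48%.
Change = 6.48% − 6.07% = +0.41 percentage points.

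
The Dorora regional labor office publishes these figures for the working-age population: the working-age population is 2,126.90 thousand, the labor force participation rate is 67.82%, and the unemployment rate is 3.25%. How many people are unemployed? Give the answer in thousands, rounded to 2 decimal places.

About 46.88 thousand are unemployed.

Labor force = 0.6782 × 2,126.90 = 1,442.46 thousand.
Unemployed = 0.0325 × 1,442.46 ≈ 46.88 thousand.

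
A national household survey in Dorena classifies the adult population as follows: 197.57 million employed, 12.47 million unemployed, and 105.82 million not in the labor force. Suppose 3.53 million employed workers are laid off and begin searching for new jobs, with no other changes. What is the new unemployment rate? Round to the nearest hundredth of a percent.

Initially, labor force = 197.57 + 12.47 = 210.04 million, so u = 12.47/210.04 = 5.94%.
After the change, employed falls and unemployed rises by 3.53; labor force unchanged → E = 194.04, U = 16.00, labor force = 210.04 million.
New unemployment rate = 16.00 / 210.04 = 7.62%.

New unemployment rate ≈ 7.62%.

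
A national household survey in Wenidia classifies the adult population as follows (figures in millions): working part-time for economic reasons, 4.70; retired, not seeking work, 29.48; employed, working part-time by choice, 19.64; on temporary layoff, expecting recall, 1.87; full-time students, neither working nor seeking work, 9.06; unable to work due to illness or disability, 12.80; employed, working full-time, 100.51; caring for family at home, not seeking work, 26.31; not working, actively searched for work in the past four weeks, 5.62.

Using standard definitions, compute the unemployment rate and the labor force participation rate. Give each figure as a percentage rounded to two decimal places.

Employed = 4.70 + 19.64 + 100.51 = 124.85 million (anyone who worked, including part-time for economic reasons, counts as employed).
Unemployed = 1.87 + 5.62 = 7.49 million (jobless and actively searching, or on temporary layoff).
Labor force = 124.85 + 7.49 = 132.34 million.
Not in labor force = 29.48 + 9.06 + 12.80 + 26.31 = 77.65 million (those not working and not actively searching are outside the labor force).
Civilian working-age population = 132.34 + 77.65 = 209.99 million.
Unemployment rate = 7.49 / 132.34 = 5.66%.
Labor force participation rate = 132.34 / 209.99 = 63.02%.

Unemployment rate ≈ 5.66%; labor force participation rate ≈ 63.02%.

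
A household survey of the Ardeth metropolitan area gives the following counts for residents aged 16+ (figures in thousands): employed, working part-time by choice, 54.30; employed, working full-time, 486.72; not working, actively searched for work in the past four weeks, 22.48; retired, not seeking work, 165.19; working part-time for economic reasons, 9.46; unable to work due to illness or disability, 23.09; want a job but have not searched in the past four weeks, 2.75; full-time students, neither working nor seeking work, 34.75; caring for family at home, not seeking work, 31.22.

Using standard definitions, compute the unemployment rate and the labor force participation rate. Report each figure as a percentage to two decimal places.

Employed = 54.30 + 486.72 + 9.46 = 550.48 thousand (anyone who worked, including part-time for economic reasons, counts as employed).
Unemployed = 22.48 thousand.
Labor force = 550.48 + 22.48 = 572.96 thousand.
Not in labor force = 165.19 + 23.09 + 2.75 + 34.75 + 31.22 = 257.00 thousand (those not working and not actively searching are outside the labor force — including those who want a job but have given up searching).
Civilian working-age population = 572.96 + 257.00 = 829.96 thousand.
Unemployment rate = 22.48 / 572.96 = 3.92%.
Labor force participation rate = 572.96 / 829.96 = 69.03%.

Unemployment rate ≈ 3.92%; labor force participation rate ≈ 69.03%.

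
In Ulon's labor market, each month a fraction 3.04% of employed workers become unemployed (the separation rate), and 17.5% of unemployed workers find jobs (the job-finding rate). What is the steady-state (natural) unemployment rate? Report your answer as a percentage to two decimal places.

At steady state the flows balance: s·E = f·U, so U/(E+U) = s/(s+f).
u* = 3.04 / (3.04 + 17.5) = 3.04 / 20.54 = 14.80%.

Steady-state unemployment rate ≈ 14.80%.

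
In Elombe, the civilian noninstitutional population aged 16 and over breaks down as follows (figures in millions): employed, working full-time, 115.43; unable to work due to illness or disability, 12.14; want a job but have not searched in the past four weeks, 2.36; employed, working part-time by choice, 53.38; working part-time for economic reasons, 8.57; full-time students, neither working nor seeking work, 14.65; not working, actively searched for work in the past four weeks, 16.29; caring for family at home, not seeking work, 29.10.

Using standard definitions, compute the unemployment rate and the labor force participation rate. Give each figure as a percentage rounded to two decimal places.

Employed = 115.43 + 53.38 + 8.57 = 177.38 million (anyone who worked, including part-time for economic reasons, counts as employed).
Unemployed = 16.29 million.
Labor force = 177.38 + 16.29 = 193.67 million.
Not in labor force = 12.14 + 2.36 + 14.65 + 29.10 = 58.25 million (those not working and not actively searching are outside the labor force — including those who want a job but have given up searching).
Civilian working-age population = 193.67 + 58.25 = 251.92 million.
Unemployment rate = 16.29 / 193.67 = 8.41%.
Labor force participation rate = 193.67 / 251.92 = 76.88%.

Unemployment rate ≈ 8.41%; labor force participation rate ≈ 76.88%.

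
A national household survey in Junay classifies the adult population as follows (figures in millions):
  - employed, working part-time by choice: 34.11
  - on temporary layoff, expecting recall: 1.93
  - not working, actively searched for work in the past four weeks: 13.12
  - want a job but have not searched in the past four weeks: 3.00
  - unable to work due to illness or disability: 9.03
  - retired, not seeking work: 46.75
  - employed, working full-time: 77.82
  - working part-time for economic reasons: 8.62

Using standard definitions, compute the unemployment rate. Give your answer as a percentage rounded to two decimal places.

Employed = 34.11 + 77.82 + 8.62 = 120.55 million (anyone who worked, including part-time for economic reasons, counts as employed).
Unemployed = 1.93 + 13.12 = 15.05 million (jobless and actively searching, or on temporary layoff).
Labor force = 120.55 + 15.05 = 135.60 million.
Unemployment rate = 15.05 / 135.60 = 11.10%.

Unemployment rate ≈ 11.10%.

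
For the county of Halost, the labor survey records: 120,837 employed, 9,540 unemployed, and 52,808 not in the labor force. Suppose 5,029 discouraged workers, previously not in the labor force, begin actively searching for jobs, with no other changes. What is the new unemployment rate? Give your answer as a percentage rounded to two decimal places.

Initially, labor force = 120,837 + 9,540 = 130,377, so u = 9,540/130,377 = 7.32%.
After the change, unemployed and labor force both rise by 5,029 → E = 120,837, U = 14,569, labor force = 135,406.
New unemployment rate = 14,569 / 135,406 = 10.76%.

New unemployment rate ≈ 10.76%.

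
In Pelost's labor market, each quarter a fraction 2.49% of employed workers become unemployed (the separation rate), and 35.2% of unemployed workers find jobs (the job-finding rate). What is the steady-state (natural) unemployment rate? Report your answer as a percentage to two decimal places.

Steady-state unemployment rate ≈ 6.61%.

At steady state the flows balance: s·E = f·U, so U/(E+U) = s/(s+f).
u* = 2.49 / (2.49 + 35.2) = 2.49 / 37.69 = 6.61%.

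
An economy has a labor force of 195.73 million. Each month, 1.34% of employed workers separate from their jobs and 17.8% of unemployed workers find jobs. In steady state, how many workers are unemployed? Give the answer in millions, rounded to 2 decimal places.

Steady-state unemployment rate u* = s/(s+f) = 1.34/(1.34+17.8) = 0.070010.
Unemployed = u* × labor force = 0.070010 × 195.73 ≈ 13.70 million.

About 13.70 million are unemployed in steady state.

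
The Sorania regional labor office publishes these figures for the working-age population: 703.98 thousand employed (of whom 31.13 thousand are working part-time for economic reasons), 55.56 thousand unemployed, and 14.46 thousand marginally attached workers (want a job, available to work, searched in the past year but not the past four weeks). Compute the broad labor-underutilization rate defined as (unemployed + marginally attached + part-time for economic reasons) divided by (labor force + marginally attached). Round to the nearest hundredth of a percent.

Broad underutilization rate ≈ 13.07%.

Labor force = 703.98 + 55.56 = 759.54 thousand.
Numerator = 55.56 + 14.46 + 31.13 = 101.15 thousand.
Denominator = 759.54 + 14.46 = 774.00 thousand.
Broad rate = 101.15 / 774.00 = 13.07%.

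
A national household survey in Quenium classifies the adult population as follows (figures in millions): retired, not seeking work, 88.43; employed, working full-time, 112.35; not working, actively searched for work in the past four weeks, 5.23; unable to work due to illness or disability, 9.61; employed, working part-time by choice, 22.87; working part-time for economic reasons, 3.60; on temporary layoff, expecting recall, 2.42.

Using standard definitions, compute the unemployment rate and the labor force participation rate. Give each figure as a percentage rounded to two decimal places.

Unemployment rate ≈ 5.22%; labor force participation rate ≈ 59.90%.

Employed = 112.35 + 22.87 + 3.60 = 138.82 million (anyone who worked, including part-time for economic reasons, counts as employed).
Unemployed = 5.23 + 2.42 = 7.65 million (jobless and actively searching, or on temporary layoff).
Labor force = 138.82 + 7.65 = 146.47 million.
Not in labor force = 88.43 + 9.61 = 98.04 million (those not working and not actively searching are outside the labor force).
Civilian working-age population = 146.47 + 98.04 = 244.51 million.
Unemployment rate = 7.65 / 146.47 = 5.22%.
Labor force participation rate = 146.47 / 244.51 = 59.90%.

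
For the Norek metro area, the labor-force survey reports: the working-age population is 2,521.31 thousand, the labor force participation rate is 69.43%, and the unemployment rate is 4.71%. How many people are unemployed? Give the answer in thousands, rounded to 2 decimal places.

About 82.45 thousand are unemployed.

Labor force = 0.6943 × 2,521.31 = 1,750.55 thousand.
Unemployed = 0.0471 × 1,750.55 ≈ 82.45 thousand.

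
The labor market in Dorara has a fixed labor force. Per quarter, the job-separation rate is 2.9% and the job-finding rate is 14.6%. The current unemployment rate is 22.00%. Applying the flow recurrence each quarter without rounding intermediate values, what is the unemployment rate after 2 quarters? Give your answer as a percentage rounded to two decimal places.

Unemployment rate after two quarters ≈ 20.27%.

With a fixed labor force, u_{t+1} = u_t + s·(1−u_t) − f·u_t = u_t·(1−s−f) + s.
Here 1−s−f = 0.825 and s = 0.029.
u_1 = 0.220000 × 0.825 + 0.029 = 0.210500.
u_2 = 0.210500 × 0.825 + 0.029 = 0.202662.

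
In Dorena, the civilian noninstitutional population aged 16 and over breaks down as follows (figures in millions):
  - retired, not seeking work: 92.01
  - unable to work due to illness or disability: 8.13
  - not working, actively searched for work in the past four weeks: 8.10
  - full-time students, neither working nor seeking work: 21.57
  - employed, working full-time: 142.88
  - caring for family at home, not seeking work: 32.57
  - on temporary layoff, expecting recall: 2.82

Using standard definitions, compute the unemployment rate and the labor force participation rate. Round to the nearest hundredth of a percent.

Employed = 142.88 million.
Unemployed = 8.10 + 2.82 = 10.92 million (jobless and actively searching, or on temporary layoff).
Labor force = 142.88 + 10.92 = 153.80 million.
Not in labor force = 92.01 + 8.13 + 21.57 + 32.57 = 154.28 million (those not working and not actively searching are outside the labor force).
Civilian working-age population = 153.80 + 154.28 = 308.08 million.
Unemployment rate = 10.92 / 153.80 = 7.10%.
Labor force participation rate = 153.80 / 308.08 = 49.92%.

Unemployment rate ≈ 7.10%; labor force participation rate ≈ 49.92%.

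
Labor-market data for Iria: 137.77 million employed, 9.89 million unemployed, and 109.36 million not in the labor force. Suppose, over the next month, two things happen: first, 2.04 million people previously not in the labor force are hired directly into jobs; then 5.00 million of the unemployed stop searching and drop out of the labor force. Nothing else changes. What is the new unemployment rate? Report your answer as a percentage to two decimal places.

New unemployment rate ≈ 3.38%.

Initially, labor force = 137.77 + 9.89 = 147.66 million, so u = 9.89/147.66 = 6.70%.
After the first change, employed and labor force both rise by 2.04; unemployed unchanged → E = 139.81, U = 9.89, labor force = 149.70 million.
After the second change, unemployed and labor force both fall by 5.00 → E = 139.81, U = 4.89, labor force = 144.70 million.
New unemployment rate = 4.89 / 144.70 = 3.38%.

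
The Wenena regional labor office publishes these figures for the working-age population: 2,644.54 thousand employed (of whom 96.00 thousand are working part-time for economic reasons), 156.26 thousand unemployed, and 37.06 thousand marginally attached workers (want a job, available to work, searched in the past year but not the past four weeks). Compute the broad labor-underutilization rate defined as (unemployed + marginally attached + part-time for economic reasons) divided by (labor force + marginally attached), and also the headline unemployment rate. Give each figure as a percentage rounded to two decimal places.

Labor force = 2,644.54 + 156.26 = 2,800.80 thousand.
Numerator = 156.26 + 37.06 + 96.00 = 289.32 thousand.
Denominator = 2,800.80 + 37.06 = 2,837.86 thousand.
Broad rate = 289.32 / 2,837.86 = 10.20%.
Headline unemployment rate = 156.26 / 2,800.80 = 5.58%.

Broad underutilization rate ≈ 10.20%; headline unemployment rate ≈ 5.58%.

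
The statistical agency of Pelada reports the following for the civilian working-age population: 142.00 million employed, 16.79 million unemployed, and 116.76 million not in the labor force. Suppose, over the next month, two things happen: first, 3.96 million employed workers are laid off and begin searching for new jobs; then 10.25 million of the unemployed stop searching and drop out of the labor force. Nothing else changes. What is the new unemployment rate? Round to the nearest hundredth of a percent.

New unemployment rate ≈ 7.07%.

Initially, labor force = 142.00 + 16.79 = 158.79 million, so u = 16.79/158.79 = 10.57%.
After the first change, employed falls and unemployed rises by 3.96; labor force unchanged → E = 138.04, U = 20.75, labor force = 158.79 million.
After the second change, unemployed and labor force both fall by 10.25 → E = 138.04, U = 10.50, labor force = 148.54 million.
New unemployment rate = 10.50 / 148.54 = 7.07%.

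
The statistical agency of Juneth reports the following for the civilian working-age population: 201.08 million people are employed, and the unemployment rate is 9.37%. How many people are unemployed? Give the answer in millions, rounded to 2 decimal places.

Let U be the number unemployed. The labor force is E + U, and U/(E+U) = 0.0937.
So U = 0.0937 × 201.08 / (1 − 0.0937) = 18.8412 / 0.9063 ≈ 20.79 million.

About 20.79 million are unemployed.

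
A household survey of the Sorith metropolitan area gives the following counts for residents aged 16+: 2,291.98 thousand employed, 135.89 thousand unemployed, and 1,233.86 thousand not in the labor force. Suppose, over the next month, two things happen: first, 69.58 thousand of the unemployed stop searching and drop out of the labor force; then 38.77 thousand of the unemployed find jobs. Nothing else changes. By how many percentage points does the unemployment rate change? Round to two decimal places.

Initially, labor force = 2,291.98 + 135.89 = 2,427.87 thousand, so u = 135.89/2,427.87 = 5.60%.
After the first change, unemployed and labor force both fall by 69.58 → E = 2,291.98, U = 66.31, labor force = 2,358.29 thousand.
After the second change, unemployed falls and employed rises by 38.77; labor force unchanged → E = 2,330.75, U = 27.54, labor force = 2,358.29 thousand.
New unemployment rate = 27.54 / 2,358.29 = 1.17%.
Change = 1.17% − 5.60% = −4.43 percentage points.

The unemployment rate changes by −4.43 percentage points.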